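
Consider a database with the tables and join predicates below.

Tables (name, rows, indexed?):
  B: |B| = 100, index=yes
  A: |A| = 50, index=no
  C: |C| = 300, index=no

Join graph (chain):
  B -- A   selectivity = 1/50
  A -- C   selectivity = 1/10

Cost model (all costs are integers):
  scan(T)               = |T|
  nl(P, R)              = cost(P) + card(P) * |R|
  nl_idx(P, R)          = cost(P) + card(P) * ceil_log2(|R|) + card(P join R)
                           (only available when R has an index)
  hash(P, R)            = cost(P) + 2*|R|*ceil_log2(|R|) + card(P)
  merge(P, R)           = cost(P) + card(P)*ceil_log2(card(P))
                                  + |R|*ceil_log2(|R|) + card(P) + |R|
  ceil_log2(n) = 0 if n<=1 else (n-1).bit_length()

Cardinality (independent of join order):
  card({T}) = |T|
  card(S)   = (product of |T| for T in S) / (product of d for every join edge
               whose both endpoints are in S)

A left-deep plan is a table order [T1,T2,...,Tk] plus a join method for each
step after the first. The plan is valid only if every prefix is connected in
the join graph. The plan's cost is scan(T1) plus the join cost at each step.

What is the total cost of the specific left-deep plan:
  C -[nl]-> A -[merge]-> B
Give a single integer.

34100

step 1: scan C: cost=300, card=300
step 2: join A via nl
    card(P join A) = 300*50/(10) = 1500
    cost = 300 + 300*50 = 15300
step 3: join B via merge
    card(P join B) = 1500*100/(50) = 3000
    cost = 15300 + 1500*11 + 100*7 + 1500 + 100 = 34100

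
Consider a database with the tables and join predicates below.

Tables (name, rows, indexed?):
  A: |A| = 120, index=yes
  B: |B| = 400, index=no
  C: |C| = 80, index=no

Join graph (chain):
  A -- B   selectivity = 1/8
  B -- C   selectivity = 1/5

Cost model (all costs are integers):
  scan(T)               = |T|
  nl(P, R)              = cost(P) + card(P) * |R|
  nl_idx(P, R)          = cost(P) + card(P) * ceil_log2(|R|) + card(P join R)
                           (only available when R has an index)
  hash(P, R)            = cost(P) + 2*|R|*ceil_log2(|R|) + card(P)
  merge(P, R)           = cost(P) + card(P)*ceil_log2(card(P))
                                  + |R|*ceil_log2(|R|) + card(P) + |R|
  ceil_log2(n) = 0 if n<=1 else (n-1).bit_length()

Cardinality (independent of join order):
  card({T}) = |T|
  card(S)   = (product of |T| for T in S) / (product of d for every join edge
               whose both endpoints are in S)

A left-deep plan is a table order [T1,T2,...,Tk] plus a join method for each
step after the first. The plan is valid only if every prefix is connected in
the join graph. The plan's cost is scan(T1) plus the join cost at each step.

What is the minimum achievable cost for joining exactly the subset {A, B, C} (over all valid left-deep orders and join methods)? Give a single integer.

Selinger DP over subsets of {A,B,C}:
  {A}: scan cost=120, card=120
  {B}: scan cost=400, card=400
  {C}: scan cost=80, card=80
  {AB}: card=6000; try (A,hash)→2480, (B,merge)→5080, (A,merge)→5360, (B,hash)→7440, (A,nl_idx)→9200, (B,nl)→48120 …(+1); best=2480 via (A,hash)
  {BC}: card=6400; try (C,hash)→1920, (B,merge)→4720, (C,merge)→5040, (B,hash)→7360, (B,nl)→32080, (C,nl)→32400; best=1920 via (C,hash)
  {ABC}: card=96000; try (C,hash)→9600, (A,hash)→10000, (C,merge)→87120, (A,merge)→92480, (A,nl_idx)→142720, (C,nl)→482480 …(+1); best=9600 via (C,hash)

9600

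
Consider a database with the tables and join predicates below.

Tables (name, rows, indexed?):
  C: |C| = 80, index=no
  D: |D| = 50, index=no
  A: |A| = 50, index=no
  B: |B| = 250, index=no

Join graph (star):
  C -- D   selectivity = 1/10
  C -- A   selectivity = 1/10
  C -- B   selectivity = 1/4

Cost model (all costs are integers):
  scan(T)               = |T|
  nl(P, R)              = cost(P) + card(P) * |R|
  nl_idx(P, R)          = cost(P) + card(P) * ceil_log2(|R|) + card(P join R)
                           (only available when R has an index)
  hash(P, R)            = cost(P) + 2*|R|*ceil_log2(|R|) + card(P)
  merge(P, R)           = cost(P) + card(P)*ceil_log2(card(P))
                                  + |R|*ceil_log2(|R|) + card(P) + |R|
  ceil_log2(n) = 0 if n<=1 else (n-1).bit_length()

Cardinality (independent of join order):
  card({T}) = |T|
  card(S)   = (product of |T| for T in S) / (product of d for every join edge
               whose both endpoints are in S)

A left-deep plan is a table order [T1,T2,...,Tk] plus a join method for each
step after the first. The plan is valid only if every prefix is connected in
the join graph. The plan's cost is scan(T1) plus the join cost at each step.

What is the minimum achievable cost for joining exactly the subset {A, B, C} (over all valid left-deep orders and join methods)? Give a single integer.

Selinger DP over subsets of {A,B,C}:
  {C}: scan cost=80, card=80
  {A}: scan cost=50, card=50
  {B}: scan cost=250, card=250
  {AC}: card=400; try (A,hash)→760, (C,merge)→1040, (A,merge)→1070, (C,hash)→1220, (C,nl)→4050, (A,nl)→4080; best=760 via (A,hash)
  {BC}: card=5000; try (C,hash)→1620, (B,merge)→2970, (C,merge)→3140, (B,hash)→4160, (B,nl)→20080, (C,nl)→20250; best=1620 via (C,hash)
  {ABC}: card=25000; try (B,hash)→5160, (B,merge)→7010, (A,hash)→7220, (A,merge)→71970, (B,nl)→100760, (A,nl)→251620; best=5160 via (B,hash)

5160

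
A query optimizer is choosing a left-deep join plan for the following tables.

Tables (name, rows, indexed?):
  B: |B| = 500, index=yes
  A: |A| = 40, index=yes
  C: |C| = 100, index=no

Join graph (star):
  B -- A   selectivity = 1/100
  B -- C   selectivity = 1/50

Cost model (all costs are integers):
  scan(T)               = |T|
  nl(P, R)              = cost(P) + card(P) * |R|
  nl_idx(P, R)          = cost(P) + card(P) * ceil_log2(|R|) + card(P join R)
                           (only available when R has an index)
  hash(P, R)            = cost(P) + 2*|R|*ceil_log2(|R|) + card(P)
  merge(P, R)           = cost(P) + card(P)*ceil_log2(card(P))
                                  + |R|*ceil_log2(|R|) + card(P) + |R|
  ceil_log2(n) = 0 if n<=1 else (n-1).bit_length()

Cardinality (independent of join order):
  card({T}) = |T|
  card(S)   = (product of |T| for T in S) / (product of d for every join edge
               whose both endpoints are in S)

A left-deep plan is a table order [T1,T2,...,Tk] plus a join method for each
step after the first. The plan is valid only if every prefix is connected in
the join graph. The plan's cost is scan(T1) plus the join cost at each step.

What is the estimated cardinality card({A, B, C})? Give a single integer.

400

Tables in S: A(40), B(500), C(100)
Edges inside S: B-A(d=100), B-C(d=50)
numerator = 40 * 500 * 100 = 2000000
denominator = 100 * 50 = 5000
card(S) = 2000000 / 5000 = 400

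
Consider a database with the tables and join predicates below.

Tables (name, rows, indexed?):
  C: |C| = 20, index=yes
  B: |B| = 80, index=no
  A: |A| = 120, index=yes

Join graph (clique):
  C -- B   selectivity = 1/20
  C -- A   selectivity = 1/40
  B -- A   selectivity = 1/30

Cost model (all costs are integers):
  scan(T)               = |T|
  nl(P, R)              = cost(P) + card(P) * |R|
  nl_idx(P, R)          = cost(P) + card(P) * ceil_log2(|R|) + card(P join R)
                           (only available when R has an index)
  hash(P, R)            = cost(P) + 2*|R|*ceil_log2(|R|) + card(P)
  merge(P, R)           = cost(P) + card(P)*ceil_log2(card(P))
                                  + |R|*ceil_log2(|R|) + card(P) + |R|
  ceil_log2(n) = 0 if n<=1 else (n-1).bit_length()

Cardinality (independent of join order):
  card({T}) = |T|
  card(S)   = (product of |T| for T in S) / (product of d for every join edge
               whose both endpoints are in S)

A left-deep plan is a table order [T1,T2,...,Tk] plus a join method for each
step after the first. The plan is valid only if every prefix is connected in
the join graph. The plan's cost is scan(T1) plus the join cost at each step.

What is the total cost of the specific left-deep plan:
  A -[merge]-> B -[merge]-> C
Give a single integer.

5040

step 1: scan A: cost=120, card=120
step 2: join B via merge
    card(P join B) = 120*80/(30) = 320
    cost = 120 + 120*7 + 80*7 + 120 + 80 = 1720
step 3: join C via merge
    card(P join C) = 320*20/(20*40) = 8
    cost = 1720 + 320*9 + 20*5 + 320 + 20 = 5040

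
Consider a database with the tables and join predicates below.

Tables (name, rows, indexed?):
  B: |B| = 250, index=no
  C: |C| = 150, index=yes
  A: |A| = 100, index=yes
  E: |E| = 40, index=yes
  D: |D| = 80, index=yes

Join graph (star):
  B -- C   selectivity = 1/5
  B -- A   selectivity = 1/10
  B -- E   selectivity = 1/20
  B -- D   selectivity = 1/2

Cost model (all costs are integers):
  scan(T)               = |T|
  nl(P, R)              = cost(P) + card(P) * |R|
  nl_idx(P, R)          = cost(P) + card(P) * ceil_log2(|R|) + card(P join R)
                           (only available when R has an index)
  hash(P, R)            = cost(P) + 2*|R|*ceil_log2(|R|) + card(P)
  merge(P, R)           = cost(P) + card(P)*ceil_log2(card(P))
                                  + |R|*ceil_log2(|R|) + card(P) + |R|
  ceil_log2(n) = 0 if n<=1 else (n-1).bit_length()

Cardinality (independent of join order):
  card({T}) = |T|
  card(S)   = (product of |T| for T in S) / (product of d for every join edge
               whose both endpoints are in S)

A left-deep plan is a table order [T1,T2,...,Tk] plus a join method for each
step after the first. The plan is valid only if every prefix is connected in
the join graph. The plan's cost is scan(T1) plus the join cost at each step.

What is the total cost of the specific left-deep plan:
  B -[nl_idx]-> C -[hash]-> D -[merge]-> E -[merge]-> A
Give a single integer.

18619450

step 1: scan B: cost=250, card=250
step 2: join C via nl_idx
    card(P join C) = 250*150/(5) = 7500
    cost = 250 + 250*8 + 7500 = 9750
step 3: join D via hash
    card(P join D) = 7500*80/(2) = 300000
    cost = 9750 + 2*80*7 + 7500 = 18370
step 4: join E via merge
    card(P join E) = 300000*40/(20) = 600000
    cost = 18370 + 300000*19 + 40*6 + 300000 + 40 = 6018650
step 5: join A via merge
    card(P join A) = 600000*100/(10) = 6000000
    cost = 6018650 + 600000*20 + 100*7 + 600000 + 100 = 18619450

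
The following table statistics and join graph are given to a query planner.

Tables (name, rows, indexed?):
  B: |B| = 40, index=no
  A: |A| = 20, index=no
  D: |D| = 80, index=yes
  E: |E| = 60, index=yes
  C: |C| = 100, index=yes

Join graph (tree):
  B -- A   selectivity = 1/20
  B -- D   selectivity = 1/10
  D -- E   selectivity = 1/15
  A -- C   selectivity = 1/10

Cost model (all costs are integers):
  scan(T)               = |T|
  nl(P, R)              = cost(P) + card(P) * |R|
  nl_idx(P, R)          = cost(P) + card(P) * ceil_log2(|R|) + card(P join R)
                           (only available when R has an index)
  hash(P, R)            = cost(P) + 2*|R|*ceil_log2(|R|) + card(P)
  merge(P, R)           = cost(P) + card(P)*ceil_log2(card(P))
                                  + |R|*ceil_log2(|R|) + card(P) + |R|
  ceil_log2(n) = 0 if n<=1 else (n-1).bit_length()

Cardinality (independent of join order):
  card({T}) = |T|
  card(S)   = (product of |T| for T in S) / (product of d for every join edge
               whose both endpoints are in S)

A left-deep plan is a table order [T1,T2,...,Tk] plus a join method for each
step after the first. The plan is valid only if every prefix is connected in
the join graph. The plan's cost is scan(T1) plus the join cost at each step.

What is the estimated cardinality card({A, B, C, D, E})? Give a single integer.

Tables in S: A(20), B(40), C(100), D(80), E(60)
Edges inside S: B-A(d=20), B-D(d=10), D-E(d=15), A-C(d=10)
numerator = 20 * 40 * 100 * 80 * 60 = 384000000
denominator = 20 * 10 * 15 * 10 = 30000
card(S) = 384000000 / 30000 = 12800

12800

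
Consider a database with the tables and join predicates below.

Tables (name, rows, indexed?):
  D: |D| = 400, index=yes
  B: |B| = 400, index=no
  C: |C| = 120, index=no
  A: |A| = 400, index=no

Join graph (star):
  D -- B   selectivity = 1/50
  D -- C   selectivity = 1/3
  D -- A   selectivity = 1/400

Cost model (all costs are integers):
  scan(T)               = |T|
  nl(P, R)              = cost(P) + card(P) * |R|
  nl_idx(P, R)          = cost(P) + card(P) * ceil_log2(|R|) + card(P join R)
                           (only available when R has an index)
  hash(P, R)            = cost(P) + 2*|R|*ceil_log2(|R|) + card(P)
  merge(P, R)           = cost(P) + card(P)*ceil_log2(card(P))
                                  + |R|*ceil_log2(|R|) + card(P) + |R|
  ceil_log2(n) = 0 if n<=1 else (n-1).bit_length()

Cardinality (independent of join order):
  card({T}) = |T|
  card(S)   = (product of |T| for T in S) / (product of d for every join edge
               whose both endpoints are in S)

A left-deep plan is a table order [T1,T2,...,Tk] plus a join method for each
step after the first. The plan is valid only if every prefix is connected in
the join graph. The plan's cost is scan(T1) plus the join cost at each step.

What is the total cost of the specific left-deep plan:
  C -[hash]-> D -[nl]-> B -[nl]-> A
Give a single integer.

57607440

step 1: scan C: cost=120, card=120
step 2: join D via hash
    card(P join D) = 120*400/(3) = 16000
    cost = 120 + 2*400*9 + 120 = 7440
step 3: join B via nl
    card(P join B) = 16000*400/(50) = 128000
    cost = 7440 + 16000*400 = 6407440
step 4: join A via nl
    card(P join A) = 128000*400/(400) = 128000
    cost = 6407440 + 128000*400 = 57607440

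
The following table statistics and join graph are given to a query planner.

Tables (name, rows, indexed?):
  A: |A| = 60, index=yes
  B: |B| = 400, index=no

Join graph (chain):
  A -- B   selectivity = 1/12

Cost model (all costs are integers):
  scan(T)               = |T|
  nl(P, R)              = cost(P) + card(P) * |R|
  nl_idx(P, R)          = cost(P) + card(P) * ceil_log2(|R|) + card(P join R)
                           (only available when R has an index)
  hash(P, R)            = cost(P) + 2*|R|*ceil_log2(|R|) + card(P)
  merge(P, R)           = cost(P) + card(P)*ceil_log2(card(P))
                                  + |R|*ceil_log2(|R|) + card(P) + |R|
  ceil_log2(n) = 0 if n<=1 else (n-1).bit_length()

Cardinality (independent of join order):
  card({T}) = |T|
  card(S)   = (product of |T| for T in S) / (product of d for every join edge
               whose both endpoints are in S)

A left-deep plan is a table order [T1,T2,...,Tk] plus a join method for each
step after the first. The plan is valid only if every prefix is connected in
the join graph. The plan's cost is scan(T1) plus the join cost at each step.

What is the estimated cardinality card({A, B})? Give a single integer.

2000

Tables in S: A(60), B(400)
Edges inside S: A-B(d=12)
numerator = 60 * 400 = 24000
denominator = 12 = 12
card(S) = 24000 / 12 = 2000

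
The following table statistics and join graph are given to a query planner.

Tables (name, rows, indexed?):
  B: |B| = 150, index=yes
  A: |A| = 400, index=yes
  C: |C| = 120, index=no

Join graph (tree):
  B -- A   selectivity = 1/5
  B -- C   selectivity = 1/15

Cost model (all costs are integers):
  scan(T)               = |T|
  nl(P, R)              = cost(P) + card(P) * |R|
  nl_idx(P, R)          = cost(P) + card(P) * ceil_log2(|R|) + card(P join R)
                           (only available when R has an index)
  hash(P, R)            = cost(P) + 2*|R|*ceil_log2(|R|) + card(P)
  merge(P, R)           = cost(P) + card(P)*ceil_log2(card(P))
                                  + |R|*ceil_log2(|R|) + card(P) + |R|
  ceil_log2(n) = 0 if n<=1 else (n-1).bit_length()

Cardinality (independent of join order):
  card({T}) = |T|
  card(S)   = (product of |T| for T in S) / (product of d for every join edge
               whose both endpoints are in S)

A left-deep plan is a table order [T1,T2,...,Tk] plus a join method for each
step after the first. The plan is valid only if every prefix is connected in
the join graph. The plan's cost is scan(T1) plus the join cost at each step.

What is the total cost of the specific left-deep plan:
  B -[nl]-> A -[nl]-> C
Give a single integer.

1500150

step 1: scan B: cost=150, card=150
step 2: join A via nl
    card(P join A) = 150*400/(5) = 12000
    cost = 150 + 150*400 = 60150
step 3: join C via nl
    card(P join C) = 12000*120/(15) = 96000
    cost = 60150 + 12000*120 = 1500150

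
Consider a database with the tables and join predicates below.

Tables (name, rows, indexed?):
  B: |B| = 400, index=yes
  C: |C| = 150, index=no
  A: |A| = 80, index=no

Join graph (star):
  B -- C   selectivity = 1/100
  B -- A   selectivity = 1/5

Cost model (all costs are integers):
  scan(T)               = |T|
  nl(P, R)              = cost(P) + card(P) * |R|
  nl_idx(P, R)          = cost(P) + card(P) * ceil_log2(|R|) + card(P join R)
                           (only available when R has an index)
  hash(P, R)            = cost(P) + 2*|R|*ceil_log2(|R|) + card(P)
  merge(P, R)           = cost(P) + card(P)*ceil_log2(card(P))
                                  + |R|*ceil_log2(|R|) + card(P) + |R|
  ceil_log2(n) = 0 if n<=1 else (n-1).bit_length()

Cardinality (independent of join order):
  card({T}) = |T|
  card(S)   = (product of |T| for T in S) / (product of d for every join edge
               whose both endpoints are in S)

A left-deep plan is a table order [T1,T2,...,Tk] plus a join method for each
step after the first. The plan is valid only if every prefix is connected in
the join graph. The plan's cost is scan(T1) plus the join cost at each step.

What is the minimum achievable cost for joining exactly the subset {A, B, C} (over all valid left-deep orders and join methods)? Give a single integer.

3820

Selinger DP over subsets of {A,B,C}:
  {B}: scan cost=400, card=400
  {C}: scan cost=150, card=150
  {A}: scan cost=80, card=80
  {BC}: card=600; try (B,nl_idx)→2100, (C,hash)→3200, (B,merge)→5500, (C,merge)→5750, (B,hash)→7500, (B,nl)→60150 …(+1); best=2100 via (B,nl_idx)
  {AB}: card=6400; try (A,hash)→1920, (B,merge)→4720, (A,merge)→5040, (B,nl_idx)→7200, (B,hash)→7360, (B,nl)→32080 …(+1); best=1920 via (A,hash)
  {ABC}: card=9600; try (A,hash)→3820, (A,merge)→9340, (C,hash)→10720, (A,nl)→50100, (C,merge)→92870, (C,nl)→961920; best=3820 via (A,hash)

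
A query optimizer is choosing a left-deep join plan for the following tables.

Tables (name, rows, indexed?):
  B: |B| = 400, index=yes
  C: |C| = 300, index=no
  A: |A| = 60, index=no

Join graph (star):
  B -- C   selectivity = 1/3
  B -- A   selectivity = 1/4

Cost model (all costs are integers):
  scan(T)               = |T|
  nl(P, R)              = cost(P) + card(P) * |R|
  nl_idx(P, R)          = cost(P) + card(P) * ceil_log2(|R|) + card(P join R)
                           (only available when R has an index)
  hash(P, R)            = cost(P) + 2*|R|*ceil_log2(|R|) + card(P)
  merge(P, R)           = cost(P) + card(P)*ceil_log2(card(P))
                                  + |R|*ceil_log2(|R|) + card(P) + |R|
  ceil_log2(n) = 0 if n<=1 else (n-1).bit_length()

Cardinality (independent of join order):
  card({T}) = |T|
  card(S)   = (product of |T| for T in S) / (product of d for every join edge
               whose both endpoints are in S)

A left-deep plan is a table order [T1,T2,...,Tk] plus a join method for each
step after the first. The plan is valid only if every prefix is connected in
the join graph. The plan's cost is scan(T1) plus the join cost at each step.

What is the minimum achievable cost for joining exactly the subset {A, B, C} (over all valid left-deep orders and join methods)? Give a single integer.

Selinger DP over subsets of {A,B,C}:
  {B}: scan cost=400, card=400
  {C}: scan cost=300, card=300
  {A}: scan cost=60, card=60
  {BC}: card=40000; try (C,hash)→6200, (B,merge)→7300, (C,merge)→7400, (B,hash)→7800, (B,nl_idx)→43000, (B,nl)→120300 …(+1); best=6200 via (C,hash)
  {AB}: card=6000; try (A,hash)→1520, (B,merge)→4480, (A,merge)→4820, (B,nl_idx)→6600, (B,hash)→7320, (B,nl)→24060 …(+1); best=1520 via (A,hash)
  {ABC}: card=600000; try (C,hash)→12920, (A,hash)→46920, (C,merge)→88520, (A,merge)→686620, (C,nl)→1801520, (A,nl)→2406200; best=12920 via (C,hash)

12920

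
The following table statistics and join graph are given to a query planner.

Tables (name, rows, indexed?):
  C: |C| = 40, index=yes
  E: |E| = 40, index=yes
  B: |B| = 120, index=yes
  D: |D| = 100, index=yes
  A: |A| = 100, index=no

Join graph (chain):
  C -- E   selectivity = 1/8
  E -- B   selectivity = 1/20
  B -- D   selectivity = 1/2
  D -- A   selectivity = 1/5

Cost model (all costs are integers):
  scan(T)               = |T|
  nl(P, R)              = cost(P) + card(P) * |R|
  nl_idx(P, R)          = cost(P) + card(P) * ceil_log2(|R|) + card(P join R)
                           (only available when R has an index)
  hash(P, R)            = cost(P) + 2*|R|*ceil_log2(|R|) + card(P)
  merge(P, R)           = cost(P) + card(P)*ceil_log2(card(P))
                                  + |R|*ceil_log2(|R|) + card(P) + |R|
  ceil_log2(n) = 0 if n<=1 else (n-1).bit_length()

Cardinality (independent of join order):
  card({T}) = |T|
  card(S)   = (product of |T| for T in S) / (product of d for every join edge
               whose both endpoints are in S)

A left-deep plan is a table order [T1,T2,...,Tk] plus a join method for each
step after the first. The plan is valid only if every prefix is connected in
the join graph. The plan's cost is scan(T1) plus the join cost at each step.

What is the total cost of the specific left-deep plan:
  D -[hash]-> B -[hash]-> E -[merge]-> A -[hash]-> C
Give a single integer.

step 1: scan D: cost=100, card=100
step 2: join B via hash
    card(P join B) = 100*120/(2) = 6000
    cost = 100 + 2*120*7 + 100 = 1880
step 3: join E via hash
    card(P join E) = 6000*40/(20) = 12000
    cost = 1880 + 2*40*6 + 6000 = 8360
step 4: join A via merge
    card(P join A) = 12000*100/(5) = 240000
    cost = 8360 + 12000*14 + 100*7 + 12000 + 100 = 189160
step 5: join C via hash
    card(P join C) = 240000*40/(8) = 1200000
    cost = 189160 + 2*40*6 + 240000 = 429640

429640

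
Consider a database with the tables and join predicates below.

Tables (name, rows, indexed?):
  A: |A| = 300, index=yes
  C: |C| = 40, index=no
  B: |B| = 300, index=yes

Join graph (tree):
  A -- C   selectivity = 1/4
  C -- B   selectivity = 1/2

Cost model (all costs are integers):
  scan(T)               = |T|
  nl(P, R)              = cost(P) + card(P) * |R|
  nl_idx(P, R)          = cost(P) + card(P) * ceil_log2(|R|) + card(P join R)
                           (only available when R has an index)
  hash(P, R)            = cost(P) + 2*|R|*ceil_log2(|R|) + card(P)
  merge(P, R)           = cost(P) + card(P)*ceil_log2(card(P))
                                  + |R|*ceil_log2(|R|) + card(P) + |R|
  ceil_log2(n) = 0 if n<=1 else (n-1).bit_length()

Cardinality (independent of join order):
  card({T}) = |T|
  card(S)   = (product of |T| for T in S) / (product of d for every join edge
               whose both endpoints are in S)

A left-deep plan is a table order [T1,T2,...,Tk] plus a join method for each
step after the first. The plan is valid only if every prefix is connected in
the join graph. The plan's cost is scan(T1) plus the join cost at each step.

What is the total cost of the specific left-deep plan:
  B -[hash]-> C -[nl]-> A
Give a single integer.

step 1: scan B: cost=300, card=300
step 2: join C via hash
    card(P join C) = 300*40/(2) = 6000
    cost = 300 + 2*40*6 + 300 = 1080
step 3: join A via nl
    card(P join A) = 6000*300/(4) = 450000
    cost = 1080 + 6000*300 = 1801080

1801080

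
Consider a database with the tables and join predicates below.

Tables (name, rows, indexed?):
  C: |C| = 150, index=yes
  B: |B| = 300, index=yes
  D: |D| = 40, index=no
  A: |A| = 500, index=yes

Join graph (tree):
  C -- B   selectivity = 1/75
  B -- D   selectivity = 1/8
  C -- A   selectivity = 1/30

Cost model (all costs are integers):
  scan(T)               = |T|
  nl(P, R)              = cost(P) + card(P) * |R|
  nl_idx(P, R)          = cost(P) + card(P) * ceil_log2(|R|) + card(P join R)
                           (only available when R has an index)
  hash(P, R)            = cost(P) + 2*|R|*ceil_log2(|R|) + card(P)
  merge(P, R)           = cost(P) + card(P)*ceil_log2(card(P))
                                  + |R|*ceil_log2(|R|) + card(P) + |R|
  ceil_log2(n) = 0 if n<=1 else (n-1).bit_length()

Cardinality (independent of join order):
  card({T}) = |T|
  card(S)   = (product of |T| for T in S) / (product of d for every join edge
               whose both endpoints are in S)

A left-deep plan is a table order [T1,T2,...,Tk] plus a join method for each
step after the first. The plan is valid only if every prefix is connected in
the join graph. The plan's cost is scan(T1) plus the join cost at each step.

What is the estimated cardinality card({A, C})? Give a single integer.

Tables in S: A(500), C(150)
Edges inside S: C-A(d=30)
numerator = 500 * 150 = 75000
denominator = 30 = 30
card(S) = 75000 / 30 = 2500

2500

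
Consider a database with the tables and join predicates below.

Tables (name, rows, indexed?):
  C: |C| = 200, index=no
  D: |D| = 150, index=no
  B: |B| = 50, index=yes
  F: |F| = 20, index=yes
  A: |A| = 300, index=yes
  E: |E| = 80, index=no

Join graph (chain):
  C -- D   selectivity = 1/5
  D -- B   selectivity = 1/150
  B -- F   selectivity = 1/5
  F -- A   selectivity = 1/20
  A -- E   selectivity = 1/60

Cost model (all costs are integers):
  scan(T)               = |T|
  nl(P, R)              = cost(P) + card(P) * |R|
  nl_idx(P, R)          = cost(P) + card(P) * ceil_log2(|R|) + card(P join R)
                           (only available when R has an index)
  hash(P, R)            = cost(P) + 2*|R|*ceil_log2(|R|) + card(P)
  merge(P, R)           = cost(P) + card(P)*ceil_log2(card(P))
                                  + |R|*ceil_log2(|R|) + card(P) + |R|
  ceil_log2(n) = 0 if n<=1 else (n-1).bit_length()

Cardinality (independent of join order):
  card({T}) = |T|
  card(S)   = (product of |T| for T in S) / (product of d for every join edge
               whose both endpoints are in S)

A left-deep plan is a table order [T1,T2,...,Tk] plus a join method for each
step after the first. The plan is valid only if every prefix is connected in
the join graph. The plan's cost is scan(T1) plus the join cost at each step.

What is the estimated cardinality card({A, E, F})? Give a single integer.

400

Tables in S: A(300), E(80), F(20)
Edges inside S: F-A(d=20), A-E(d=60)
numerator = 300 * 80 * 20 = 480000
denominator = 20 * 60 = 1200
card(S) = 480000 / 1200 = 400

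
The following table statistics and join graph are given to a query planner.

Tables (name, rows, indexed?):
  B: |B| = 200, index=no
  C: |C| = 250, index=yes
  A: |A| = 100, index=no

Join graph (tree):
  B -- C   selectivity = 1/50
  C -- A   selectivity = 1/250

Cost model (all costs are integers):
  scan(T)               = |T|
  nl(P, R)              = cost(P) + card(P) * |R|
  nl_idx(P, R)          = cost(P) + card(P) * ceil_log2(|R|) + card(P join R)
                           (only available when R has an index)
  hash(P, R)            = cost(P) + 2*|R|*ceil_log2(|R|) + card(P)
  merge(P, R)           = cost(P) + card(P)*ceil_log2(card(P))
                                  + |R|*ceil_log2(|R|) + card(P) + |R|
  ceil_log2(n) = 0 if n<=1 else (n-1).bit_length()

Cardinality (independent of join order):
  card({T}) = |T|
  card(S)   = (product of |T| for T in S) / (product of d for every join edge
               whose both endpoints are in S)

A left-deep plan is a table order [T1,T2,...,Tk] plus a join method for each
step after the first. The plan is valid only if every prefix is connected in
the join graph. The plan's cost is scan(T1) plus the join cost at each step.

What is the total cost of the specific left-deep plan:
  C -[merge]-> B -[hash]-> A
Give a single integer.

step 1: scan C: cost=250, card=250
step 2: join B via merge
    card(P join B) = 250*200/(50) = 1000
    cost = 250 + 250*8 + 200*8 + 250 + 200 = 4300
step 3: join A via hash
    card(P join A) = 1000*100/(250) = 400
    cost = 4300 + 2*100*7 + 1000 = 6700

6700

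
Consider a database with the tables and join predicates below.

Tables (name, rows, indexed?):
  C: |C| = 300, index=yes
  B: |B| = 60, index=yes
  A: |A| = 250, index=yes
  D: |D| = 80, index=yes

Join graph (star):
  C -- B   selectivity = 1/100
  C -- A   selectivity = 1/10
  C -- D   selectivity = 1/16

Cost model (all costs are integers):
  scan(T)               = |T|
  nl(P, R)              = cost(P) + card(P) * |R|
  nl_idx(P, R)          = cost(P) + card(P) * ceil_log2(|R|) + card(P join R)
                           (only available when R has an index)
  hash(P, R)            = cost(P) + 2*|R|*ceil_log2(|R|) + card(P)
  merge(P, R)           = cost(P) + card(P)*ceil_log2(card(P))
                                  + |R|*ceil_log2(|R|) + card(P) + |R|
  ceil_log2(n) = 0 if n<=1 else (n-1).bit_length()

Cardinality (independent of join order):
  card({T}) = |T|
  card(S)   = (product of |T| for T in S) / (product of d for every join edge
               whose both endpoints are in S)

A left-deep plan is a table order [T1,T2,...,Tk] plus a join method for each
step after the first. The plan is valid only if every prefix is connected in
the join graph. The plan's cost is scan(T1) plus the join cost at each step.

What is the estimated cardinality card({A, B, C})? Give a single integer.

Tables in S: A(250), B(60), C(300)
Edges inside S: C-B(d=100), C-A(d=10)
numerator = 250 * 60 * 300 = 4500000
denominator = 100 * 10 = 1000
card(S) = 4500000 / 1000 = 4500

4500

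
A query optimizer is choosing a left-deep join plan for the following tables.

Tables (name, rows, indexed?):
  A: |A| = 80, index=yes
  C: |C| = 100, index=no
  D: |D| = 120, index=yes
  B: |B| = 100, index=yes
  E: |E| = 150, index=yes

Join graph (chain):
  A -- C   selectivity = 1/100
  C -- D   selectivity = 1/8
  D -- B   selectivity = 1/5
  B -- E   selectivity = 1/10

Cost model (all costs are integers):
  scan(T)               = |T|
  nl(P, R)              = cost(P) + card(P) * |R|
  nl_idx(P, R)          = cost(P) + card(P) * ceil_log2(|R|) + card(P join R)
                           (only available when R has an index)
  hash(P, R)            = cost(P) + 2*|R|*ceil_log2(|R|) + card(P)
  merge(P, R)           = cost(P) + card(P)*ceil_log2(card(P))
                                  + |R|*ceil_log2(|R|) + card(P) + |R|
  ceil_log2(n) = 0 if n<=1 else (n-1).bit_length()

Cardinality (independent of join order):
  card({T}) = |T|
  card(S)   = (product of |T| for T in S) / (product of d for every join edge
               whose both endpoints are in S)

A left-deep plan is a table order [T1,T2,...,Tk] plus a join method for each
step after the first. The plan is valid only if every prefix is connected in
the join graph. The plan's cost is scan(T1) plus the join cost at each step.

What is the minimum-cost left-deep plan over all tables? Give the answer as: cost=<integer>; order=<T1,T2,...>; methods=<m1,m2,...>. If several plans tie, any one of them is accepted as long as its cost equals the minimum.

Selinger DP (subsets sized 1..n):
  {A}: scan cost=80, card=80
  {C}: scan cost=100, card=100
  {D}: scan cost=120, card=120
  {B}: scan cost=100, card=100
  {E}: scan cost=150, card=150
  {AC}: card=80; try (A,nl_idx)→880, (A,hash)→1320, (C,merge)→1520, (A,merge)→1540, (C,hash)→1560, (C,nl)→8080 …(+1); best=880 via (A,nl_idx)
  {CD}: card=1500; try (C,hash)→1640, (D,merge)→1860, (D,hash)→1880, (C,merge)→1880, (D,nl_idx)→2300, (D,nl)→12100 …(+1); best=1640 via (C,hash)
  {BD}: card=2400; try (B,hash)→1640, (D,merge)→1860, (D,hash)→1880, (B,merge)→1880, (D,nl_idx)→3200, (B,nl_idx)→3360 …(+2); best=1640 via (B,hash)
  {BE}: card=1500; try (B,hash)→1700, (E,merge)→2250, (B,merge)→2300, (E,nl_idx)→2400, (E,hash)→2600, (B,nl_idx)→2700 …(+2); best=1700 via (B,hash)
  {ACD}: card=1200; try (D,merge)→2480, (D,hash)→2640, (D,nl_idx)→2640, (A,hash)→4260, (D,nl)→10480, (A,nl_idx)→13340 …(+2); best=2480 via (D,merge)
  {BCD}: card=30000; try (B,hash)→4540, (C,hash)→5440, (B,merge)→20440, (C,merge)→33640, (B,nl_idx)→42140, (B,nl)→151640 …(+1); best=4540 via (B,hash)
  {BDE}: card=36000; try (D,hash)→4880, (E,hash)→6440, (D,merge)→20660, (E,merge)→34190, (D,nl_idx)→48200, (E,nl_idx)→56840 …(+2); best=4880 via (D,hash)
  {ABCD}: card=24000; try (B,hash)→5080, (B,merge)→17680, (B,nl_idx)→34880, (A,hash)→35660, (B,nl)→122480, (A,nl_idx)→238540 …(+2); best=5080 via (B,hash)
  {BCDE}: card=450000; try (E,hash)→36940, (C,hash)→42280, (E,merge)→485890, (C,merge)→617680, (E,nl_idx)→694540, (C,nl)→3604880 …(+1); best=36940 via (E,hash)
  {ABCDE}: card=360000; try (E,hash)→31480, (E,merge)→390430, (A,hash)→488060, (E,nl_idx)→557080, (A,nl_idx)→3546940, (E,nl)→3605080 …(+2); best=31480 via (E,hash)

cost=31480; order=C,A,D,B,E; methods=nl_idx,merge,hash,hash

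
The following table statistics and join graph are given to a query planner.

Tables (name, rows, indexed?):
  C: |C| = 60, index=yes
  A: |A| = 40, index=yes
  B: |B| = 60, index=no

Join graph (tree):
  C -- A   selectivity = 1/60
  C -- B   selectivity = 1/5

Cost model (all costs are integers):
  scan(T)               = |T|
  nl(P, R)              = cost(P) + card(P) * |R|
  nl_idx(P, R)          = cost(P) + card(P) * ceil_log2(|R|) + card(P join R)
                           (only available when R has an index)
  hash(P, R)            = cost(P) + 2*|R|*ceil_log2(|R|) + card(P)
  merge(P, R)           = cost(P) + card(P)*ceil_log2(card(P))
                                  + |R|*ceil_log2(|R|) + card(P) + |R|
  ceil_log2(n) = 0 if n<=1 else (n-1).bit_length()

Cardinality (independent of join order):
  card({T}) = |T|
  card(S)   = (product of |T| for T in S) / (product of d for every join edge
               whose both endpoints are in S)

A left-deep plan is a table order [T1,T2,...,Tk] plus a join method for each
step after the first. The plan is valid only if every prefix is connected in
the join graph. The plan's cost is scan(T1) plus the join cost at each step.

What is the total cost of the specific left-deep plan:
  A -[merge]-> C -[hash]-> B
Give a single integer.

step 1: scan A: cost=40, card=40
step 2: join C via merge
    card(P join C) = 40*60/(60) = 40
    cost = 40 + 40*6 + 60*6 + 40 + 60 = 740
step 3: join B via hash
    card(P join B) = 40*60/(5) = 480
    cost = 740 + 2*60*6 + 40 = 1500

1500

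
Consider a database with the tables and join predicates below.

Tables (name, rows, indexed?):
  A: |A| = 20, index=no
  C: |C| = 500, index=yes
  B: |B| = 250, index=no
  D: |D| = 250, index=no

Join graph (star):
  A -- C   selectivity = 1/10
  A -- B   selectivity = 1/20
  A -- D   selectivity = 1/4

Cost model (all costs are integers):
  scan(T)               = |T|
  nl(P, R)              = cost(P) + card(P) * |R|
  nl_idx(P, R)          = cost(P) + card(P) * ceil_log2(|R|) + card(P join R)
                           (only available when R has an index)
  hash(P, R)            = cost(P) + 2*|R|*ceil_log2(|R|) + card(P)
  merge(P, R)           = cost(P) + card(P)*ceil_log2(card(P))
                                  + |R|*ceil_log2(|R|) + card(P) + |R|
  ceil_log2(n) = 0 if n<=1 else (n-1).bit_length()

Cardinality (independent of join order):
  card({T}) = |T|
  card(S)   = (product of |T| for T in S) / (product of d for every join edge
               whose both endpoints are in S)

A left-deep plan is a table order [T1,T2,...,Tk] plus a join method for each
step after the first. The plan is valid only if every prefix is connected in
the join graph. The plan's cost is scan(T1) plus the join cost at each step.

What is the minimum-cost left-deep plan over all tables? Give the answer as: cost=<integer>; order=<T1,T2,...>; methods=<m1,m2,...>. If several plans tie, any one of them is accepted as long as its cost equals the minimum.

cost=22700; order=A,C,B,D; methods=nl_idx,hash,hash

Selinger DP (subsets sized 1..n):
  {A}: scan cost=20, card=20
  {C}: scan cost=500, card=500
  {B}: scan cost=250, card=250
  {D}: scan cost=250, card=250
  {AC}: card=1000; try (C,nl_idx)→1200, (A,hash)→1200, (C,merge)→5140, (A,merge)→5620, (C,hash)→9040, (C,nl)→10020 …(+1); best=1200 via (C,nl_idx)
  {AB}: card=250; try (A,hash)→700, (B,merge)→2390, (A,merge)→2620, (B,hash)→4040, (B,nl)→5020, (A,nl)→5250; best=700 via (A,hash)
  {AD}: card=1250; try (A,hash)→700, (D,merge)→2390, (A,merge)→2620, (D,hash)→4040, (D,nl)→5020, (A,nl)→5250; best=700 via (A,hash)
  {ABC}: card=12500; try (B,hash)→6200, (C,merge)→7950, (C,hash)→9950, (B,merge)→14450, (C,nl_idx)→15450, (C,nl)→125700 …(+1); best=6200 via (B,hash)
  {ACD}: card=62500; try (D,hash)→6200, (C,hash)→10950, (D,merge)→14450, (C,merge)→20700, (C,nl_idx)→74450, (D,nl)→251200 …(+1); best=6200 via (D,hash)
  {ABD}: card=15625; try (D,hash)→4950, (D,merge)→5200, (B,hash)→5950, (B,merge)→17950, (D,nl)→63200, (B,nl)→313200; best=4950 via (D,hash)
  {ABCD}: card=781250; try (D,hash)→22700, (C,hash)→29575, (B,hash)→72700, (D,merge)→195950, (C,merge)→244325, (C,nl_idx)→926825 …(+4); best=22700 via (D,hash)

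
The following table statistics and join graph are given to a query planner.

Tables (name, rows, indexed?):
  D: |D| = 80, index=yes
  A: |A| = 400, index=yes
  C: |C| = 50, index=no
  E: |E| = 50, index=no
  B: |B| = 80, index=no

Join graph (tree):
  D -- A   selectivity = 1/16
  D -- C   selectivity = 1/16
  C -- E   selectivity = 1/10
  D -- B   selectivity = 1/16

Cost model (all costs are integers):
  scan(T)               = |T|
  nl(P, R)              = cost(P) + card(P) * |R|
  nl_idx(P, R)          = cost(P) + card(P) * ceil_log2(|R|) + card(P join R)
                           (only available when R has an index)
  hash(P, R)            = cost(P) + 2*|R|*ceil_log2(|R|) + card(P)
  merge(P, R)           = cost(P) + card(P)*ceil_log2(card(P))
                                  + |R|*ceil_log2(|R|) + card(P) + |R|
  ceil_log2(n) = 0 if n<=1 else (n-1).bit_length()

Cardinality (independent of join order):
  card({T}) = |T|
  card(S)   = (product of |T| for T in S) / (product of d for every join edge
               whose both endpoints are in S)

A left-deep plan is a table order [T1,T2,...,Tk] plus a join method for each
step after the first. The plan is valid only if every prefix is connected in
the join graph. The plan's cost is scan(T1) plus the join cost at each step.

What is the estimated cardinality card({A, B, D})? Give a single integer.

10000

Tables in S: A(400), B(80), D(80)
Edges inside S: D-A(d=16), D-B(d=16)
numerator = 400 * 80 * 80 = 2560000
denominator = 16 * 16 = 256
card(S) = 2560000 / 256 = 10000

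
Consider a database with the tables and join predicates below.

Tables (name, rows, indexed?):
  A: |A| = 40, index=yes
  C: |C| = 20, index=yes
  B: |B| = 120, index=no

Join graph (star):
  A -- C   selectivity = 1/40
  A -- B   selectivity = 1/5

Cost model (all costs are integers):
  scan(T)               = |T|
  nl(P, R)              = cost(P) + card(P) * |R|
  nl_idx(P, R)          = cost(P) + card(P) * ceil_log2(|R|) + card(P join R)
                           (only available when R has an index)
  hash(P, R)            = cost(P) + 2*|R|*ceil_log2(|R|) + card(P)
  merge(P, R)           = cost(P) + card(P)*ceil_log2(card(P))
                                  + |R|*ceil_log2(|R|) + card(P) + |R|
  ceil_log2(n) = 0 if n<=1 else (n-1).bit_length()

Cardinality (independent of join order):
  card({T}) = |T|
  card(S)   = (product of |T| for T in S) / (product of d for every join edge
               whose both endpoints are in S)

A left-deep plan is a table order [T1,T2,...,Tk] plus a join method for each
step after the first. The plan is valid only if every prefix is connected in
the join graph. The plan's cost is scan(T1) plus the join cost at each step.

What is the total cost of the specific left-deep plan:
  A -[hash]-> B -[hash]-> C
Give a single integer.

step 1: scan A: cost=40, card=40
step 2: join B via hash
    card(P join B) = 40*120/(5) = 960
    cost = 40 + 2*120*7 + 40 = 1760
step 3: join C via hash
    card(P join C) = 960*20/(40) = 480
    cost = 1760 + 2*20*5 + 960 = 2920

2920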